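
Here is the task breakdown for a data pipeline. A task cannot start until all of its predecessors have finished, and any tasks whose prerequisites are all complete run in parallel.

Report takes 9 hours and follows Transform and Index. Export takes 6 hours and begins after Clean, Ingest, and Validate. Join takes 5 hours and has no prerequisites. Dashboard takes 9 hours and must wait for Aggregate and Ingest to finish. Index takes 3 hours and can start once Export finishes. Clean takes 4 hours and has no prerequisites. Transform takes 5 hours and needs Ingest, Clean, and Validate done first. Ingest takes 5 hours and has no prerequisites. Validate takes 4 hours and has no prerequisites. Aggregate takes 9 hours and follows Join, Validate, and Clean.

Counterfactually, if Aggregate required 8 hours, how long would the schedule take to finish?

23

Actual critical path: Join→Aggregate→Dashboard = 5+9+9 = 23 ⇒ 23 hours.
Aggregate is on the critical path; changing it to 8 makes that path 22 hours.
New critical path: Ingest→Export→Index→Report = 5+6+3+9 = 23 ⇒ 23 hours.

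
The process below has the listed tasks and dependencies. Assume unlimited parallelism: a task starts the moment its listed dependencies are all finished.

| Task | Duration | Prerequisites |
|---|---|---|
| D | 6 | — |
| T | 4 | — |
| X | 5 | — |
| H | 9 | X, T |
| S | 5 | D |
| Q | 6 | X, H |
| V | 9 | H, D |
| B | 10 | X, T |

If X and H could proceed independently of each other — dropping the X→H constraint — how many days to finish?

22

Before: longest chain X→H→V = 5+9+9 = 23, finish 23.
Without X→H, H's earliest start moves from 5 to 4.
The longest chain is now T→H→V = 4+9+9 = 22, so the job takes 22 days.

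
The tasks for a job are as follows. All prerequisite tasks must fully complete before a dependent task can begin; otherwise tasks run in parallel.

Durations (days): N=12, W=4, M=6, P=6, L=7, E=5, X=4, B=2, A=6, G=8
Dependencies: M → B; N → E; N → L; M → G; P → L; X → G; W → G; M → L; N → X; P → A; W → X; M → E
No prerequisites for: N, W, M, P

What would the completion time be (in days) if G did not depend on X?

19

Before: longest chain N→X→G = 12+4+8 = 24, finish 24.
Without X→G, G's earliest start moves from 16 to 6.
After: N→L = 12+7 = 19 → 19 days.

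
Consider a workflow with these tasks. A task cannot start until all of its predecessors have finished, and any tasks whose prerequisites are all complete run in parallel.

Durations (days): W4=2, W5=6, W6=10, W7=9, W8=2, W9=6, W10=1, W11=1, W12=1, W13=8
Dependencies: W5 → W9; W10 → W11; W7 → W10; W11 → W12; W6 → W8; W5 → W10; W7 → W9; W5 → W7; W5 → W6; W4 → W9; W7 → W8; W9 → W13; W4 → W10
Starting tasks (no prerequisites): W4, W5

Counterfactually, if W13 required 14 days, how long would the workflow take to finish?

35

Baseline: W5→W7→W9→W13 = 6+9+6+8 = 29 → 29 days.
Since W13 is critical, the +6 change carries straight to that chain (now 35 days).
That remains the longest chain; total 35 days.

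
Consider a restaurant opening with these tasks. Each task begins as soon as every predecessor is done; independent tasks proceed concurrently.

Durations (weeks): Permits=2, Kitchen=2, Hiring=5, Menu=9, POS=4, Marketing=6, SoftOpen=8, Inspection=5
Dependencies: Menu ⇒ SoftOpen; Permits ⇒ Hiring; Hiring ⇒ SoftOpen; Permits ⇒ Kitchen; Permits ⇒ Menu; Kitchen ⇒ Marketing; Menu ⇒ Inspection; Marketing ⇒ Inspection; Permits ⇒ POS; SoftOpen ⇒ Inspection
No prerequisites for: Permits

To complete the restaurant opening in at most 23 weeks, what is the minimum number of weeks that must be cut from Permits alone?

Current finish: 24 weeks; target: 23.
Permits is on every critical path, so each week cut from Permits cuts the finish by one (this holds down to a finish of 23).
Need 24 − 23 = 1 week off Permits → Permits becomes 1 week, finish becomes 23.

1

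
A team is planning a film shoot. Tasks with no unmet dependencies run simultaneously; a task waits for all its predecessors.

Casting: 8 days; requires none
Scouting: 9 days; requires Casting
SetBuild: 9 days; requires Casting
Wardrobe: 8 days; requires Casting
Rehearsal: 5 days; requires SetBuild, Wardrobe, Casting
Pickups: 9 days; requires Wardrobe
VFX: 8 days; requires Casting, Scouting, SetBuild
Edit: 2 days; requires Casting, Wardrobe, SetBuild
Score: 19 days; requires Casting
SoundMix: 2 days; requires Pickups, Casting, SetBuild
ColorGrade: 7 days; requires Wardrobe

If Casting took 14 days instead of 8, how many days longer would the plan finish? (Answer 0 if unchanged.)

6

As given, the longest chain is Casting→Wardrobe→Pickups→SoundMix = 8+8+9+2 = 27, so the finish is 27 days.
Casting lies on that path, so at 14 days the path becomes 33 days.
That remains the longest chain; total 33 days.
Change in finish: 33 − 27 = +6 days.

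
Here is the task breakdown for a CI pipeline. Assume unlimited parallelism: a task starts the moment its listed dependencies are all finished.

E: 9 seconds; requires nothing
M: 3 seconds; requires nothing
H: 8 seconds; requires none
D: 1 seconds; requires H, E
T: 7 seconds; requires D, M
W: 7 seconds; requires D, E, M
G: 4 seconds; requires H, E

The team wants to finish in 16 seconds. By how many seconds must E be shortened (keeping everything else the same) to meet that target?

Current finish: 17 seconds; target: 16.
E is on every critical path, so each second cut from E cuts the finish by one (this holds down to a finish of 16).
Need 17 − 16 = 1 second off E → E becomes 8 seconds, finish becomes 16.

1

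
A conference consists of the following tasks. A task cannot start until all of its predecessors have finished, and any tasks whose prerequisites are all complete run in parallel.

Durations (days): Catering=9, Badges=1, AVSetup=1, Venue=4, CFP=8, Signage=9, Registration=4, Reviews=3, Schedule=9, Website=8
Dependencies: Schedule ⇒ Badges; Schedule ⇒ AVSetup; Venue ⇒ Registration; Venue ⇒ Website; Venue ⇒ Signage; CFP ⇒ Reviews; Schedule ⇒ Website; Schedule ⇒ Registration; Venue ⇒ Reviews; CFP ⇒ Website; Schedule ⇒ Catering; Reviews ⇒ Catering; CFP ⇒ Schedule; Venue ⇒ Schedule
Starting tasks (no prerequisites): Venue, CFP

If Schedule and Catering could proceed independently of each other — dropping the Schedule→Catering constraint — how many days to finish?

25

Original critical path: CFP→Schedule→Catering = 8+9+9 = 26 ⇒ 26 days.
Without Schedule→Catering, Catering's earliest start moves from 17 to 11.
After: CFP→Schedule→Website = 8+9+8 = 25 → 25 days.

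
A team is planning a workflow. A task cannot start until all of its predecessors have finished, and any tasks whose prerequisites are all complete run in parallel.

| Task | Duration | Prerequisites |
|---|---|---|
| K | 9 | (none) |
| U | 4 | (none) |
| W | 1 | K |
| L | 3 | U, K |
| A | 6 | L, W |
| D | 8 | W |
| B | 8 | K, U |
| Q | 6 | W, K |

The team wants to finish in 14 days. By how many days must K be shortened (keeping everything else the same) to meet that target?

4

Current finish: 18 days; target: 14.
K is on every critical path, so each day cut from K cuts the finish by one (this holds down to a finish of 13).
Need 18 − 14 = 4 days off K → K becomes 5 days, finish becomes 14.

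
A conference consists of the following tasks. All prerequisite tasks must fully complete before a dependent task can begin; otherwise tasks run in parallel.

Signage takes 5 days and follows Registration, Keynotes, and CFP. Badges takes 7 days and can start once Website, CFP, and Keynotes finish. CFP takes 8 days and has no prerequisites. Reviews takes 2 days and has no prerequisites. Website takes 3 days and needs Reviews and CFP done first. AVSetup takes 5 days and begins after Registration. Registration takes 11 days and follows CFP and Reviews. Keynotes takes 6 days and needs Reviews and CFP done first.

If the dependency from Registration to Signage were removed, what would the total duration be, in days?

With the dependency in place, CFP→Registration→AVSetup = 8+11+5 = 24 sets the finish at 24 days.
Without Registration→Signage, Signage's earliest start moves from 19 to 14.
The longest chain is now CFP→Registration→AVSetup = 8+11+5 = 24, so the conference takes 24 days.

24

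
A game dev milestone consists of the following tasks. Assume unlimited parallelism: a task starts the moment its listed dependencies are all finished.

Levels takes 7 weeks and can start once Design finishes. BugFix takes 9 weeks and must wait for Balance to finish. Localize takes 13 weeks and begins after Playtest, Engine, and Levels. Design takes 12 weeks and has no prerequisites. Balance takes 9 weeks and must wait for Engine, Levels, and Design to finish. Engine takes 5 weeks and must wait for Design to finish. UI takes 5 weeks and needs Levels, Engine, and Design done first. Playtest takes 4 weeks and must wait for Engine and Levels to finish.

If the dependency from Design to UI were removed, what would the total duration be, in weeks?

37

Original critical path: Design→Levels→Balance→BugFix = 12+7+9+9 = 37 ⇒ 37 weeks.
Dropping Design→UI doesn't change UI's earliest start (19); another predecessor still binds.
New critical path: Design→Levels→Balance→BugFix = 12+7+9+9 = 37 ⇒ 37 weeks.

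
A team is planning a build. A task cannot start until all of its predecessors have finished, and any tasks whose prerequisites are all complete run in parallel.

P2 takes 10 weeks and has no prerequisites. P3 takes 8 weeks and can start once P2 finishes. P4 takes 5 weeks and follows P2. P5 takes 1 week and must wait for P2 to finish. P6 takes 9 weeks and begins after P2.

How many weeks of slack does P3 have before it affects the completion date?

1

P2→P6 = 10+9 = 19 sets the makespan at 19 weeks.
P3 finishes as early as 18 and must finish by 19.
Slack of P3 = 11 − 10 = 1 week.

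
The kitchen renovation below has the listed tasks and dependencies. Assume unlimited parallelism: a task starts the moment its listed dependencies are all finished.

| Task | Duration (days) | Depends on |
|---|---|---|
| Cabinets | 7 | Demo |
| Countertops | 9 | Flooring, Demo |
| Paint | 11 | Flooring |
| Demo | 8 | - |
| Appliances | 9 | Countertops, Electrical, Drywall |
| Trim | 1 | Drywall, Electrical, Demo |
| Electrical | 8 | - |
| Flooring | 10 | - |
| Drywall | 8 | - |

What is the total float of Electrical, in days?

The longest chain is Flooring→Countertops→Appliances = 10+9+9 = 28; overall finish 28 days.
Electrical finishes as early as 8 and must finish by 19.
Float = 28 − 17 = 11.

11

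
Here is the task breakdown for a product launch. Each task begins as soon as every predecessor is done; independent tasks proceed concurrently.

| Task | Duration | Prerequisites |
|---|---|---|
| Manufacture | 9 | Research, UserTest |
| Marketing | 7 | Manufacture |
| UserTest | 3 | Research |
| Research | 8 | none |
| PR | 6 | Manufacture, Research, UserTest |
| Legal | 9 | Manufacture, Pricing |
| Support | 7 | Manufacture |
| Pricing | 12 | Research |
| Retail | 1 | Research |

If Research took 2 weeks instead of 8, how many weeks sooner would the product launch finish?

As given, the longest chain is Research→UserTest→Manufacture→Legal = 8+3+9+9 = 29, so the finish is 29 weeks.
Research lies on that path, so at 2 weeks the path becomes 23 weeks.
That remains the longest chain; total 23 weeks.
Change in finish: 23 − 29 = -6 weeks.

6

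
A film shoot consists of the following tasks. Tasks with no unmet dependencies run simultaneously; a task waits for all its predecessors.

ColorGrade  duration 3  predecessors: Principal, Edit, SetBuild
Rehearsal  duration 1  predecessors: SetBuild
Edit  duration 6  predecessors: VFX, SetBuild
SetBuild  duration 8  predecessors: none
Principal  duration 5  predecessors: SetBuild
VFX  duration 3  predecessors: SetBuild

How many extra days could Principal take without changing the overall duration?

SetBuild→VFX→Edit→ColorGrade = 8+3+6+3 = 20 sets the makespan at 20 days.
Principal finishes as early as 13 and must finish by 17.
Slack of Principal = 12 − 8 = 4 days.

4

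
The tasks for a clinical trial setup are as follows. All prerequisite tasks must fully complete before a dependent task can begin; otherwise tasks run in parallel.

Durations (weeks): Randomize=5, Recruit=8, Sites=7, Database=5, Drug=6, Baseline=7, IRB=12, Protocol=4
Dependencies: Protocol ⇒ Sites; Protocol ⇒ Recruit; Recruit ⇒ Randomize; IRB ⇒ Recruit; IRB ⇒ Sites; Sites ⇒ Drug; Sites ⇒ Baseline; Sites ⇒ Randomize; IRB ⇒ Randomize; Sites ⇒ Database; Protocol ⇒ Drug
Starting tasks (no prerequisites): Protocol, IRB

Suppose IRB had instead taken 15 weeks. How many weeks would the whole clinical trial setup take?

29

Critical path before the change: IRB→Sites→Baseline = 12+7+7 = 26 giving 26 weeks.
IRB lies on that path, so at 15 weeks the path becomes 29 weeks.
No other chain overtakes it, so the finish is 29 weeks.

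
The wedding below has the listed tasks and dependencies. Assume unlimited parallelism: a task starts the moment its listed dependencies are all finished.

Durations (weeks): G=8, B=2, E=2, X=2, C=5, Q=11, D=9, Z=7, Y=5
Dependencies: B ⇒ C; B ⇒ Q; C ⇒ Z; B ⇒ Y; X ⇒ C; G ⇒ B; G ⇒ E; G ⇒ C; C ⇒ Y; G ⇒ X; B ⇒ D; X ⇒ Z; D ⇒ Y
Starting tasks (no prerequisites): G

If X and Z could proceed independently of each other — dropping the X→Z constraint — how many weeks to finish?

24

Original critical path: G→B→D→Y = 8+2+9+5 = 24 ⇒ 24 weeks.
Dropping X→Z doesn't change Z's earliest start (15); another predecessor still binds.
The longest chain is now G→B→D→Y = 8+2+9+5 = 24, so the plan takes 24 weeks.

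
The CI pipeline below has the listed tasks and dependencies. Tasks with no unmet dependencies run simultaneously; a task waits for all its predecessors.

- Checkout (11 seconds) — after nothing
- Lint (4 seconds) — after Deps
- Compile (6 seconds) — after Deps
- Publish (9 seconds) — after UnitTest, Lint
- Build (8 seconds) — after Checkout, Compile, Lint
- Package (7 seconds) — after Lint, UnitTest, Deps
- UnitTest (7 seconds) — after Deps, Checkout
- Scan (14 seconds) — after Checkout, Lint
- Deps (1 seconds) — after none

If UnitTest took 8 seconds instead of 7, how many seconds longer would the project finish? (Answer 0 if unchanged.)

The binding path is Checkout→UnitTest→Publish = 11+7+9 = 27; finish at 27 seconds.
Since UnitTest is critical, the +1 change carries straight to that chain (now 28 seconds).
No other chain overtakes it, so the finish is 28 seconds.
Change in finish: 28 − 27 = +1 seconds.

1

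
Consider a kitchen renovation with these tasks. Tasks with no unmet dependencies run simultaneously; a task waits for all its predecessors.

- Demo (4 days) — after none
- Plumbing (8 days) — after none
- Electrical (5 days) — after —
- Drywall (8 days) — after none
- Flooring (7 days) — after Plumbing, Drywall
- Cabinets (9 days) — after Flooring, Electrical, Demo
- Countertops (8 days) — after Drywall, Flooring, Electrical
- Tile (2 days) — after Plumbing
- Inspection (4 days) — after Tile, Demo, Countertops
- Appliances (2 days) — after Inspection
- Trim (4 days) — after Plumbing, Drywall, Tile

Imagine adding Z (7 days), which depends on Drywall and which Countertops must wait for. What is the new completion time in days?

29

Originally the job takes 29 days.
With Z inserted, Countertops now waits for max(Drywall, Flooring, Electrical, Z).
New critical path: Plumbing→Flooring→Countertops→Inspection→Appliances = 8+7+8+4+2 = 29 ⇒ 29 days.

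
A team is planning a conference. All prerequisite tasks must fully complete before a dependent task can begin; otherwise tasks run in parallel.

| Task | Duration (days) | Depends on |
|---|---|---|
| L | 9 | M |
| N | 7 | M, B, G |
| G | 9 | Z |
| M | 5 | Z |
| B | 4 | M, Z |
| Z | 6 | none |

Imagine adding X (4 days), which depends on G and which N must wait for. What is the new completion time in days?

26

Originally the job takes 22 days.
With X inserted, N now waits for max(M, B, G, X).
New critical path: Z→G→X→N = 6+9+4+7 = 26 ⇒ 26 days.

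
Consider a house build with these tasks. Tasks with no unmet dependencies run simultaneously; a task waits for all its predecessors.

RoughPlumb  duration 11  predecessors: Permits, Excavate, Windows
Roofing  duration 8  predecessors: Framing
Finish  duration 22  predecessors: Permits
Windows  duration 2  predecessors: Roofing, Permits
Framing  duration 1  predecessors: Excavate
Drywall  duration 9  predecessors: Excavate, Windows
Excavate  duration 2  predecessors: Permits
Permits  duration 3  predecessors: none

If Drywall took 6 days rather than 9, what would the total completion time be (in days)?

As given, the longest chain is Permits→Excavate→Framing→Roofing→Windows→RoughPlumb = 3+2+1+8+2+11 = 27, so the finish is 27 days.
Drywall has 2 days of float (longest path through it is 25).
That remains the longest chain; total 27 days.

27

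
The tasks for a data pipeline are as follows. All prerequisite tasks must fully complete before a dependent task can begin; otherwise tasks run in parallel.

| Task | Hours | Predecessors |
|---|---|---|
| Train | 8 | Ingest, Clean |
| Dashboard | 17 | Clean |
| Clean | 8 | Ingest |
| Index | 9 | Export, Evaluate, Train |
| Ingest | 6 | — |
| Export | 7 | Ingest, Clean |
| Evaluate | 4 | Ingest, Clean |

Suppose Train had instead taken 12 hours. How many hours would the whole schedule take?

35

Actual critical path: Ingest→Clean→Train→Index = 6+8+8+9 = 31 ⇒ 31 hours.
Train lies on that path, so at 12 hours the path becomes 35 hours.
That remains the longest chain; total 35 hours.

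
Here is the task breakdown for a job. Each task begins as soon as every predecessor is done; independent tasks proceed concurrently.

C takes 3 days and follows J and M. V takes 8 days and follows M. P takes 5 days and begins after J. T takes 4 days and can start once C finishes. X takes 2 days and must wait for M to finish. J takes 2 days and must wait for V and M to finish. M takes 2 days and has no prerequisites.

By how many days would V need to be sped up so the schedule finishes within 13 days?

Current finish: 19 days; target: 13.
V is on every critical path, so each day cut from V cuts the finish by one (this holds down to a finish of 12).
Need 19 − 13 = 6 days off V → V becomes 2 days, finish becomes 13.

6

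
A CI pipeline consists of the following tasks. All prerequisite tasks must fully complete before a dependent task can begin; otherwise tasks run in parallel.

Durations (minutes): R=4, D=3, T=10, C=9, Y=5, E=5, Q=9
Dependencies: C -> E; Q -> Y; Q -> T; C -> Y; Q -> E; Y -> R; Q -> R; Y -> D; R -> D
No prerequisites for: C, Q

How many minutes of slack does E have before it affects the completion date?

7

Critical path: C→Y→R→D = 9+5+4+3 = 21, so the finish is 21 minutes.
E finishes as early as 14 and must finish by 21.
Float = 21 − 14 = 7.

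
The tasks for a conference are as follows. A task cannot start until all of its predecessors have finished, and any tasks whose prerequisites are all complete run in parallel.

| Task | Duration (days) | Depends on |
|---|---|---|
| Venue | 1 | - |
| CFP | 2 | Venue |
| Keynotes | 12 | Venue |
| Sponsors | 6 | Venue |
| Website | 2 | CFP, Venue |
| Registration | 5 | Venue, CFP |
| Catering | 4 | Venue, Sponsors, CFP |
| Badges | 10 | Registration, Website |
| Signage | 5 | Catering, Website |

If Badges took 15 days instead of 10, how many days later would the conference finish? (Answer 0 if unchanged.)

5

The binding path is Venue→CFP→Registration→Badges = 1+2+5+10 = 18; finish at 18 days.
Badges is on the critical path; changing it to 15 makes that path 23 days.
No other chain overtakes it, so the finish is 23 days.
Change in finish: 23 − 18 = +5 days.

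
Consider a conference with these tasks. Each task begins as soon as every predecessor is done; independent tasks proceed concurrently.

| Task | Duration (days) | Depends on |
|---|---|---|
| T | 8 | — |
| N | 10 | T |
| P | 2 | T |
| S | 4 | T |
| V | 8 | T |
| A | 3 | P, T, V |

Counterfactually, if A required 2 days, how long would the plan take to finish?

18

Baseline: T→V→A = 8+8+3 = 19 → 19 days.
A lies on that path, so at 2 days the path becomes 18 days.
Now T→N = 8+10 = 18 is longest, so the finish becomes 18 days.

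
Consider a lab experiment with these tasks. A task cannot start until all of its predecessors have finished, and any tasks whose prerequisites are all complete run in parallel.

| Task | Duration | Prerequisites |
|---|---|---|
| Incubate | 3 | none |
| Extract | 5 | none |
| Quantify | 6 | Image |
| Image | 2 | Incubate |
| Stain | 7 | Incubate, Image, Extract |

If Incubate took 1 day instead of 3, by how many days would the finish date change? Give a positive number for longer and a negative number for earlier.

0

Baseline: Incubate→Image→Stain = 3+2+7 = 12 → 12 days.
Incubate lies on that path, so at 1 day the path becomes 10 days.
New critical path: Extract→Stain = 5+7 = 12 ⇒ 12 days.
Change in finish: 12 − 12 = +0 days.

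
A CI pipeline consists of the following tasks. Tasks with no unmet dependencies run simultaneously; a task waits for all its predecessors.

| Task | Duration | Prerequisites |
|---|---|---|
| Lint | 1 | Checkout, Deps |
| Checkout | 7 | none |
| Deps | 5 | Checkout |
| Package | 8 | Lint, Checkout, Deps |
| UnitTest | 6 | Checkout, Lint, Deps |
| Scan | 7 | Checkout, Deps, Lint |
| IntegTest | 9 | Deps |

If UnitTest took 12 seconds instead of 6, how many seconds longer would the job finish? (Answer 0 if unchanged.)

4

As given, the longest chain is Checkout→Deps→Lint→Package = 7+5+1+8 = 21, so the finish is 21 seconds.
The longest path through UnitTest is only 19 seconds, so UnitTest has float 2.
New critical path: Checkout→Deps→Lint→UnitTest = 7+5+1+12 = 25 ⇒ 25 seconds.
Change in finish: 25 − 21 = +4 seconds.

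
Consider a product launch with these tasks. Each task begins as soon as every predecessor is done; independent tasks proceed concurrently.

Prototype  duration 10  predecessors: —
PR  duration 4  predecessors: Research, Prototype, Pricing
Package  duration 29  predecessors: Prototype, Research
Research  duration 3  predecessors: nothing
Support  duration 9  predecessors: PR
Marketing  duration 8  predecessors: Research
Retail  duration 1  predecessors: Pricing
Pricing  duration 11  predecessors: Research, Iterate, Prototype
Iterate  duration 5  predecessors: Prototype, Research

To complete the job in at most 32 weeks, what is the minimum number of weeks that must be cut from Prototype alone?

Current finish: 39 weeks; target: 32.
Prototype is on every critical path, so each week cut from Prototype cuts the finish by one (this holds down to a finish of 32).
Need 39 − 32 = 7 weeks off Prototype → Prototype becomes 3 weeks, finish becomes 32.

7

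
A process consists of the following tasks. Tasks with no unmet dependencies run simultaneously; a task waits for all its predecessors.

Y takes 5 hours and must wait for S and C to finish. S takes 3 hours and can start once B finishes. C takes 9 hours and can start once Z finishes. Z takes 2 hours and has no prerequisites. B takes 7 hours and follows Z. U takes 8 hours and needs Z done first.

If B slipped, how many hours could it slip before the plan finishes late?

0

Z→B→S→Y = 2+7+3+5 = 17 sets the makespan at 17 hours.
Longest path through B: 17 hours (earliest finish 9, latest finish 9).
So B can slip 9 − 9 = 0 hours.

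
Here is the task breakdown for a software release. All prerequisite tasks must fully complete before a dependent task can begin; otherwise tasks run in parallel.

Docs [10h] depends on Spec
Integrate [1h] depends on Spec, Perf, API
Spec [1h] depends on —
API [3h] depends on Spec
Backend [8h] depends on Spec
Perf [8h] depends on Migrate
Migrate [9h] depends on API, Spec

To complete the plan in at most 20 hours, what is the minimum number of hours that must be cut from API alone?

Current finish: 22 hours; target: 20.
API is on every critical path, so each hour cut from API cuts the finish by one (this holds down to a finish of 20).
Need 22 − 20 = 2 hours off API → API becomes 1 hour, finish becomes 20.

2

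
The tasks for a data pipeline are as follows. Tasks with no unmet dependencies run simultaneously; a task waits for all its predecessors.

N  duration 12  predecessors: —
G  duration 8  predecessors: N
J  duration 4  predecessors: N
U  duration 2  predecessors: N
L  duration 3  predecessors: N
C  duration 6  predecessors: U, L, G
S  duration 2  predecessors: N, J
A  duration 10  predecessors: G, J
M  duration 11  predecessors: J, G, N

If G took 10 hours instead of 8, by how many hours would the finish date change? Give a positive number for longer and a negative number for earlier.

Critical path before the change: N→G→M = 12+8+11 = 31 giving 31 hours.
Since G is critical, the +2 change carries straight to that chain (now 33 hours).
That remains the longest chain; total 33 hours.
Change in finish: 33 − 31 = +2 hours.

2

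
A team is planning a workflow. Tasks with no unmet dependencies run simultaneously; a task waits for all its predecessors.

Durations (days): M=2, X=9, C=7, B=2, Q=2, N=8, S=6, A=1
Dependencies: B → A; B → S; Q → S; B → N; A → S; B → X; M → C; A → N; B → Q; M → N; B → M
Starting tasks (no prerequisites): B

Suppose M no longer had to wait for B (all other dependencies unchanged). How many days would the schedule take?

Before: longest chain B→M→N = 2+2+8 = 12, finish 12.
Without B→M, M's earliest start moves from 2 to 0.
The longest chain is now B→A→N = 2+1+8 = 11, so the schedule takes 11 days.

11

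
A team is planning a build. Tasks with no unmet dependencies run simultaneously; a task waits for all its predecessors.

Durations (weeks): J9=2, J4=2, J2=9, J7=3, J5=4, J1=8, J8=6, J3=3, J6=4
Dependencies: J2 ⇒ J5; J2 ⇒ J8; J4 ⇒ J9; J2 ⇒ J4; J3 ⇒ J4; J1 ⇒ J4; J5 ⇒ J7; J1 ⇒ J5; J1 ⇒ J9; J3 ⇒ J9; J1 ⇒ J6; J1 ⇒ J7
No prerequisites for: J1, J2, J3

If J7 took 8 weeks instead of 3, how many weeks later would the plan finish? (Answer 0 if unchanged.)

Critical path before the change: J2→J5→J7 = 9+4+3 = 16 giving 16 weeks.
J7 lies on that path, so at 8 weeks the path becomes 21 weeks.
The critical path is still J2→J5→J7; finish is now 21 weeks.
Change in finish: 21 − 16 = +5 weeks.

5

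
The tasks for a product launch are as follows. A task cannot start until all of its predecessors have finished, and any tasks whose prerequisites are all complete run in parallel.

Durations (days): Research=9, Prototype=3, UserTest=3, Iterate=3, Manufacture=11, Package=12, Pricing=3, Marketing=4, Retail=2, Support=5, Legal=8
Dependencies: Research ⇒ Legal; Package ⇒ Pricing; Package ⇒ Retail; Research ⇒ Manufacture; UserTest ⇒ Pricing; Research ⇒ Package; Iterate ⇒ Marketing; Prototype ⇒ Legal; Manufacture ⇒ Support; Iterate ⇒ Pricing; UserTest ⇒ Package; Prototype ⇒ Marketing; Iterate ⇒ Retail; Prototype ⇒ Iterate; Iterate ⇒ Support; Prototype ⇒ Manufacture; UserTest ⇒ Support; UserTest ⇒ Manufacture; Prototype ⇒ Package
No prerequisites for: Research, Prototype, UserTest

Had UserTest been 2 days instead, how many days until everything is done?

As given, the longest chain is Research→Manufacture→Support = 9+11+5 = 25, so the finish is 25 days.
UserTest is off the critical path — its longest chain is 19 days, giving 6 of slack.
That remains the longest chain; total 25 days.

25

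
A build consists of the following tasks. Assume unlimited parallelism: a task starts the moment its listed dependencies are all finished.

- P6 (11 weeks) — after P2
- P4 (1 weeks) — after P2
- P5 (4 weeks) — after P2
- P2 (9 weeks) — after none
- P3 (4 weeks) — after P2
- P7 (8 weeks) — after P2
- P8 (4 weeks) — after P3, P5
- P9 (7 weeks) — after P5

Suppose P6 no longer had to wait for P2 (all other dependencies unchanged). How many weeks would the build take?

With the dependency in place, P2→P5→P9 = 9+4+7 = 20 sets the finish at 20 weeks.
Without P2→P6, P6's earliest start moves from 9 to 0.
New critical path: P2→P5→P9 = 9+4+7 = 20 ⇒ 20 weeks.

20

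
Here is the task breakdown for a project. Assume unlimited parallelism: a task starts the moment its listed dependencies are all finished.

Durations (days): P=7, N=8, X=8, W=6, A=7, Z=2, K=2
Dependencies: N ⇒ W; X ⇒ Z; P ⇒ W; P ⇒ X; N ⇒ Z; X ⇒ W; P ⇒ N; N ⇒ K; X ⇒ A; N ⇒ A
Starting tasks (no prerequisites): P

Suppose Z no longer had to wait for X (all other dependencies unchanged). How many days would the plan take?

22

Original critical path: P→N→A = 7+8+7 = 22 ⇒ 22 days.
Dropping X→Z doesn't change Z's earliest start (15); another predecessor still binds.
The longest chain is now P→N→A = 7+8+7 = 22, so the plan takes 22 days.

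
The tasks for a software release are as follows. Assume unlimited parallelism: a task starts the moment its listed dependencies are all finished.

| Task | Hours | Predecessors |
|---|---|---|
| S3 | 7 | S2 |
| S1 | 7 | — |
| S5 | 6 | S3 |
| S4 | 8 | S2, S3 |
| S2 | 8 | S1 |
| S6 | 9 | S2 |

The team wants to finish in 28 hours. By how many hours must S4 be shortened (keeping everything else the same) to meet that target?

2

Current finish: 30 hours; target: 28.
S4 is on every critical path, so each hour cut from S4 cuts the finish by one (this holds down to a finish of 28).
Need 30 − 28 = 2 hours off S4 → S4 becomes 6 hours, finish becomes 28.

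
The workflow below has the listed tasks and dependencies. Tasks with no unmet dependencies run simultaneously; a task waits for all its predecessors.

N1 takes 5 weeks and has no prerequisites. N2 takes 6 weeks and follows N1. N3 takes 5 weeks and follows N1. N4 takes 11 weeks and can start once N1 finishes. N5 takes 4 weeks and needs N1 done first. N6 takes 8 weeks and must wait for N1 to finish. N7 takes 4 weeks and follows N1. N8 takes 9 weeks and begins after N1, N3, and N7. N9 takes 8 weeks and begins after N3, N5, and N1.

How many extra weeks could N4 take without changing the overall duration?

3

N1→N3→N8 = 5+5+9 = 19 sets the makespan at 19 weeks.
N4 finishes as early as 16 and must finish by 19.
Slack of N4 = 8 − 5 = 3 weeks.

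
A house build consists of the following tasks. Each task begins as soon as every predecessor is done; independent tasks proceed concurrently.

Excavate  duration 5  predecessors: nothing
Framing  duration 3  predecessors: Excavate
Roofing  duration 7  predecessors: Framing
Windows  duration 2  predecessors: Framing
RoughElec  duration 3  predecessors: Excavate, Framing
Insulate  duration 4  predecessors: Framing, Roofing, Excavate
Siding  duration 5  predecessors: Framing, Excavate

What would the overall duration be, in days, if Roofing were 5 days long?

17

Actual critical path: Excavate→Framing→Roofing→Insulate = 5+3+7+4 = 19 ⇒ 19 days.
Roofing is on the critical path; changing it to 5 makes that path 17 days.
No other chain overtakes it, so the finish is 17 days.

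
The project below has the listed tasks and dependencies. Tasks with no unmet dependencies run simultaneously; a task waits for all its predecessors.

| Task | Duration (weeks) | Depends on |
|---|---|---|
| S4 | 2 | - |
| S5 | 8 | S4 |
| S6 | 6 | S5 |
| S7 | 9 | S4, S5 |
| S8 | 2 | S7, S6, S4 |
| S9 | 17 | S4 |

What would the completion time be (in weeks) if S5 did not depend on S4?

With the dependency in place, S4→S5→S7→S8 = 2+8+9+2 = 21 sets the finish at 21 weeks.
Without S4→S5, S5's earliest start moves from 2 to 0.
After: S4→S9 = 2+17 = 19 → 19 weeks.

19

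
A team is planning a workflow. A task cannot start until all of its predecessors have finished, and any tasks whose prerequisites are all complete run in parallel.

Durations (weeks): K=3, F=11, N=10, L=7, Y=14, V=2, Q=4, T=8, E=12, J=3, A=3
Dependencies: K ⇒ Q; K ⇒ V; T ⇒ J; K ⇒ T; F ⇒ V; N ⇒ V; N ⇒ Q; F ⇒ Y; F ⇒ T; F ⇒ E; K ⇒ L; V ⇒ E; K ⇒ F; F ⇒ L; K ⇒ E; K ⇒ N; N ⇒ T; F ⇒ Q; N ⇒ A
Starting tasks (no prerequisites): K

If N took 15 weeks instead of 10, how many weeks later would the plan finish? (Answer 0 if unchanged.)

Critical path before the change: K→F→Y = 3+11+14 = 28 giving 28 weeks.
N has 1 week of float (longest path through it is 27).
The binding chain switches to K→N→V→E = 3+15+2+12 = 32; finish 32 weeks.
Change in finish: 32 − 28 = +4 weeks.

4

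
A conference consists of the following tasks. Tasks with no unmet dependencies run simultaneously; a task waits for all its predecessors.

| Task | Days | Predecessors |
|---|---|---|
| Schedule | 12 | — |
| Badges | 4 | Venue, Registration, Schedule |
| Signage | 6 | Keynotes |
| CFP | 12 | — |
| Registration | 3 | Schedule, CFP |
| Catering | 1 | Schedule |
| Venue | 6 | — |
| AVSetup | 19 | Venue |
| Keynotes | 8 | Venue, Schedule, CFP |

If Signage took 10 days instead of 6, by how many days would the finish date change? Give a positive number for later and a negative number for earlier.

4

Critical path before the change: CFP→Keynotes→Signage = 12+8+6 = 26 giving 26 days.
Signage is on the critical path; changing it to 10 makes that path 30 days.
No other chain overtakes it, so the finish is 30 days.
Change in finish: 30 − 26 = +4 days.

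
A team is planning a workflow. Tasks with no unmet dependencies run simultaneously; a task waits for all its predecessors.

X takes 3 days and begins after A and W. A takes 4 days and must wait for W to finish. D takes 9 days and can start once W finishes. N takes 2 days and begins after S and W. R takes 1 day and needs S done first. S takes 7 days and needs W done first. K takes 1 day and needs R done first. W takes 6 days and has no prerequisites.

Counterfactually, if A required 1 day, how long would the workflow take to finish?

15

Actual critical path: W→D = 6+9 = 15 ⇒ 15 days.
The longest path through A is only 13 days, so A has float 2.
The critical path is still W→D; finish is now 15 days.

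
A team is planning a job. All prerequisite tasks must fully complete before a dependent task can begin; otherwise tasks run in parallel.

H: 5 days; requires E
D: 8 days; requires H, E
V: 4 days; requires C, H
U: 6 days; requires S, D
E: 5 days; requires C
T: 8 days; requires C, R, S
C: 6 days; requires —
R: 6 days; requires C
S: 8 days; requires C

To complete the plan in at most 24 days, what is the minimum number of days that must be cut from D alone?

6

Current finish: 30 days; target: 24.
D is on every critical path, so each day cut from D cuts the finish by one (this holds down to a finish of 23).
Need 30 − 24 = 6 days off D → D becomes 2 days, finish becomes 24.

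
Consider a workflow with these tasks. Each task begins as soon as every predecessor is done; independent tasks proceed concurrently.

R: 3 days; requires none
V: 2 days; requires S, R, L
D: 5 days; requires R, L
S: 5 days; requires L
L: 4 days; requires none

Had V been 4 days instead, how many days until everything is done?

13

As given, the longest chain is L→S→V = 4+5+2 = 11, so the finish is 11 days.
V is on the critical path; changing it to 4 makes that path 13 days.
No other chain overtakes it, so the finish is 13 days.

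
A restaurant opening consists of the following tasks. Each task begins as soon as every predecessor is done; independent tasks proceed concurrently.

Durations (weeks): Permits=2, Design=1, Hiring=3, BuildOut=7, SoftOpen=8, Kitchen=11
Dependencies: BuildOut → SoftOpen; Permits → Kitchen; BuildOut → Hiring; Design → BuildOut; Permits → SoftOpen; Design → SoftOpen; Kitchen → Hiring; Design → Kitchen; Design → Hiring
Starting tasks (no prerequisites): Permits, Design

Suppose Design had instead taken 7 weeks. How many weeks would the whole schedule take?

The binding path is Design→BuildOut→SoftOpen = 1+7+8 = 16; finish at 16 weeks.
Design lies on that path, so at 7 weeks the path becomes 22 weeks.
No other chain overtakes it, so the finish is 22 weeks.

22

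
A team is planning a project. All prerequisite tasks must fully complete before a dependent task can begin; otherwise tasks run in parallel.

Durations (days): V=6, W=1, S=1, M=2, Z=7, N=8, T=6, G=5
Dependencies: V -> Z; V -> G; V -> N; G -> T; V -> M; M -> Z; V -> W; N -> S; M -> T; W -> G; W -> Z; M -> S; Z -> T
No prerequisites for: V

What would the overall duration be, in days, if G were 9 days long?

Baseline: V→M→Z→T = 6+2+7+6 = 21 → 21 days.
G has 3 days of float (longest path through it is 18).
New critical path: V→W→G→T = 6+1+9+6 = 22 ⇒ 22 days.

22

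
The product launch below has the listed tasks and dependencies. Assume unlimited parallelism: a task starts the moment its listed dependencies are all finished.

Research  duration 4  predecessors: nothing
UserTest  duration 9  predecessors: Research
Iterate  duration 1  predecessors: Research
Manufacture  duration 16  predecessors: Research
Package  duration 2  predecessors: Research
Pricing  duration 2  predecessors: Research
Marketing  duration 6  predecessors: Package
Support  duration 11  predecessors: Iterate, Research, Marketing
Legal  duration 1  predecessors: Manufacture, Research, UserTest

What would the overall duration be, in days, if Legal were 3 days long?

23

Critical path before the change: Research→Package→Marketing→Support = 4+2+6+11 = 23 giving 23 days.
Legal has 2 days of float (longest path through it is 21).
The binding chain switches to Research→Manufacture→Legal = 4+16+3 = 23; finish 23 days.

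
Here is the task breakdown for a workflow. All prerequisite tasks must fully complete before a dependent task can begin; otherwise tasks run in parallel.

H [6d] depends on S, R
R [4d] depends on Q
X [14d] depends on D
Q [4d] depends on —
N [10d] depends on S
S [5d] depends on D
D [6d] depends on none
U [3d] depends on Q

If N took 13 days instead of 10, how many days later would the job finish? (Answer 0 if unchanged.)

As given, the longest chain is D→S→N = 6+5+10 = 21, so the finish is 21 days.
N is on the critical path; changing it to 13 makes that path 24 days.
The critical path is still D→S→N; finish is now 24 days.
Change in finish: 24 − 21 = +3 days.

3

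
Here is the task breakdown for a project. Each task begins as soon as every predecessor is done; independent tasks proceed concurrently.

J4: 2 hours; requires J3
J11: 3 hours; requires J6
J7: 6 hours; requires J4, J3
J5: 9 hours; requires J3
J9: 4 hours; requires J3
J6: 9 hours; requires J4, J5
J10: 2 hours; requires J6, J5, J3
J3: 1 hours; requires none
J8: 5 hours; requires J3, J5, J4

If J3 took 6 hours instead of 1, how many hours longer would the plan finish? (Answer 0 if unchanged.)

The binding path is J3→J5→J6→J11 = 1+9+9+3 = 22; finish at 22 hours.
J3 is on the critical path; changing it to 6 makes that path 27 hours.
The critical path is still J3→J5→J6→J11; finish is now 27 hours.
Change in finish: 27 − 22 = +5 hours.

5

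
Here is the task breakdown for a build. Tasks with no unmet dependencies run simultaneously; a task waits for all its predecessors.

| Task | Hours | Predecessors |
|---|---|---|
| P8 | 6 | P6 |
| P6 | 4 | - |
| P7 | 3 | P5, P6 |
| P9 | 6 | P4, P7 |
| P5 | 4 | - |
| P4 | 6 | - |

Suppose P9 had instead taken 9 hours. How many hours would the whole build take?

16

Baseline: P5→P7→P9 = 4+3+6 = 13 → 13 hours.
Since P9 is critical, the +3 change carries straight to that chain (now 16 hours).
No other chain overtakes it, so the finish is 16 hours.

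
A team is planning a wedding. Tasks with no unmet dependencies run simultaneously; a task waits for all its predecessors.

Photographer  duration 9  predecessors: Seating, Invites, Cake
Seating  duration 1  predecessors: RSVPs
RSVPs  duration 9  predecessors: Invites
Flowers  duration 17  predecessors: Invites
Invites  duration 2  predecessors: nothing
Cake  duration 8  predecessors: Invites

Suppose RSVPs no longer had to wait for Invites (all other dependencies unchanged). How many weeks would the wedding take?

Original critical path: Invites→RSVPs→Seating→Photographer = 2+9+1+9 = 21 ⇒ 21 weeks.
Without Invites→RSVPs, RSVPs's earliest start moves from 2 to 0.
New critical path: Invites→Flowers = 2+17 = 19 ⇒ 19 weeks.

19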